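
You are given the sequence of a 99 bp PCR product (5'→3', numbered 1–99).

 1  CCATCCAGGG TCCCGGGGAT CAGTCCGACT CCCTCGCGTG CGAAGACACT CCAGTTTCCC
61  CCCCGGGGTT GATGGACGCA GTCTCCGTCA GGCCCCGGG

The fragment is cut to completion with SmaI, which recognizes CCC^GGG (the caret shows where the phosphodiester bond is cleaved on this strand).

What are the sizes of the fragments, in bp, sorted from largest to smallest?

SmaI sites (CCCGGG) start at positions 12, 62, 94.
SmaI cuts after base 3 of each site, so after positions 14, 64, 96.
Linear molecule, 3 cuts → 4 fragments:
  1–14 → 14 bp
  15–64 → 50 bp
  65–96 → 32 bp
  97–99 → 3 bp
Sorted largest to smallest: 50, 32, 14, 3 bp.

50, 32, 14, 3 bp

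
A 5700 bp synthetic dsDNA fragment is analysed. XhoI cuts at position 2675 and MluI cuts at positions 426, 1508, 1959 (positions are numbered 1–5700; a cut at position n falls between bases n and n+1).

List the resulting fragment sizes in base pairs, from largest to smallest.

3025, 1082, 716, 451, 426 bp

Combined cut positions (sorted): 426, 1508, 1959, 2675.
Linear molecule, 4 cuts → 5 fragments:
  426 − 0 = 426 bp
  1508 − 426 = 1082 bp
  1959 − 1508 = 451 bp
  2675 − 1959 = 716 bp
  5700 − 2675 = 3025 bp
Sorted largest to smallest: 3025, 1082, 716, 451, 426 bp.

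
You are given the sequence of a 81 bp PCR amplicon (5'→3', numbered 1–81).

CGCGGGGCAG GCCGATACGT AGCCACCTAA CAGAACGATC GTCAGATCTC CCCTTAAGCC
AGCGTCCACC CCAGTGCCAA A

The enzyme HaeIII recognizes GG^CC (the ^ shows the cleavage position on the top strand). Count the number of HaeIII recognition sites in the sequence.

1

GGCC occurs starting at position 10.
HaeIII cuts at 1 site.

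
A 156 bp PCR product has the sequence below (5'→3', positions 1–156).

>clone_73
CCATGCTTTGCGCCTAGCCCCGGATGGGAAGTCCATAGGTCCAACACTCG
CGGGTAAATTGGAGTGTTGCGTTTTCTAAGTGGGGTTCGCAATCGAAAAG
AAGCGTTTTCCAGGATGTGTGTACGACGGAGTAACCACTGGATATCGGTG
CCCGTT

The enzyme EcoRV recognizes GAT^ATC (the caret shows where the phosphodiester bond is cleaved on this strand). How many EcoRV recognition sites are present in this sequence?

GATATC occurs starting at position 141.
EcoRV cuts at 1 site.

1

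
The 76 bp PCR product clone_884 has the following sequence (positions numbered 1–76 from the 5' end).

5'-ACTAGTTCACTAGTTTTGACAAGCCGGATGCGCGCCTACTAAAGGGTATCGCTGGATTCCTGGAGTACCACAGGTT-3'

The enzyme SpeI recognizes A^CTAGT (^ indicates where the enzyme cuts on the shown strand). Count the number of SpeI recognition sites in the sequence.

ACTAGT occurs starting at positions 1, 9.
SpeI cuts at 2 sites.

2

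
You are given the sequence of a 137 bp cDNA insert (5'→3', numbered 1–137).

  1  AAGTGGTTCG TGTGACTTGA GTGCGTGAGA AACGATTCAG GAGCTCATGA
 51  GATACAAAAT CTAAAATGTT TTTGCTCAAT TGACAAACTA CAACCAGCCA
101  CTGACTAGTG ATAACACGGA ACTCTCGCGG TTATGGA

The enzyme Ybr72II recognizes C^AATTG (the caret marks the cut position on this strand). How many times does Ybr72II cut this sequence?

CAATTG occurs starting at position 77.
Ybr72II cuts at 1 site.

1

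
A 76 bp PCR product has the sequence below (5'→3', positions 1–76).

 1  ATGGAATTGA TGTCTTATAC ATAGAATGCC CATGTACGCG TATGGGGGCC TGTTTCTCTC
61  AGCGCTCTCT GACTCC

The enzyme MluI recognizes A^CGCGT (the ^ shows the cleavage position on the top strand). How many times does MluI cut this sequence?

1

ACGCGT occurs starting at position 36.
MluI cuts at 1 site.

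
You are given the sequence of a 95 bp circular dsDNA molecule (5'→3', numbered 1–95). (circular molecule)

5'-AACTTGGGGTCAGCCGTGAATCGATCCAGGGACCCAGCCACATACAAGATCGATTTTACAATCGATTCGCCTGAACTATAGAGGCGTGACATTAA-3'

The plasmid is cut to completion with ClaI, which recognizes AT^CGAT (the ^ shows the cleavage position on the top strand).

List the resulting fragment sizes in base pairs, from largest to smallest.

54, 29, 12 bp

ClaI sites (ATCGAT) start at positions 20, 49, 61.
ClaI cuts after base 2 of each site, so after positions 21, 50, 62.
Circular molecule, 3 cuts → 3 fragments:
  22–50 → 29 bp
  51–62 → 12 bp
  63–95 then 1–21 → 33 + 21 = 54 bp
Sorted largest to smallest: 54, 29, 12 bp.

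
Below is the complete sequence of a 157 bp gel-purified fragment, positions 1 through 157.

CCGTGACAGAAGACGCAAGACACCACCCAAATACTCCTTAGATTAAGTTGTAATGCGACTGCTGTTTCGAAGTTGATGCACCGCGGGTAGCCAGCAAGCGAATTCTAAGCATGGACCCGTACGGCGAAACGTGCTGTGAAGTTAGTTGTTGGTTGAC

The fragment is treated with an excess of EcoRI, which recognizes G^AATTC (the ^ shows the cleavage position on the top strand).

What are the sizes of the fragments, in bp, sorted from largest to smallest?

The EcoRI site (GAATTC) starts at position 100.
EcoRI cuts after the first base of each site, so after position 100.
Linear molecule, 1 cut → 2 fragments:
  1–100 → 100 bp
  101–157 → 57 bp
Sorted largest to smallest: 100, 57 bp.

100, 57 bp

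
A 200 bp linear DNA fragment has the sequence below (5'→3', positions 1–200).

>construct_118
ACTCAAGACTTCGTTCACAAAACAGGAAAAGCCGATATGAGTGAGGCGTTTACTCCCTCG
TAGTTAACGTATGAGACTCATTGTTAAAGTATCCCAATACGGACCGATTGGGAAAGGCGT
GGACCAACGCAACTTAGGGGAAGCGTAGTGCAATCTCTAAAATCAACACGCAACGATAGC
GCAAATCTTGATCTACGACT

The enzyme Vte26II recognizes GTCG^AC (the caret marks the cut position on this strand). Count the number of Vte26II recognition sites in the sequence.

No occurrence of GTCGAC is present in the sequence.
Vte26II does not cut: 0 sites.

0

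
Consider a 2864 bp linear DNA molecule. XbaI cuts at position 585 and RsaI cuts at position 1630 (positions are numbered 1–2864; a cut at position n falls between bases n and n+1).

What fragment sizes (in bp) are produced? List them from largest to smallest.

Combined cut positions (sorted): 585, 1630.
Linear molecule, 2 cuts → 3 fragments:
  585 − 0 = 585 bp
  1630 − 585 = 1045 bp
  2864 − 1630 = 1234 bp
Sorted largest to smallest: 1234, 1045, 585 bp.

1234, 1045, 585 bp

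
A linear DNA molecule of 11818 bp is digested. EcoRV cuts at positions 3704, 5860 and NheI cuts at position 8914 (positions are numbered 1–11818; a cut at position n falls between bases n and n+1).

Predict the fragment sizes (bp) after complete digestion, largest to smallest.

3704, 3054, 2904, 2156 bp

Combined cut positions (sorted): 3704, 5860, 8914.
Linear molecule, 3 cuts → 4 fragments:
  3704 − 0 = 3704 bp
  5860 − 3704 = 2156 bp
  8914 − 5860 = 3054 bp
  11818 − 8914 = 2904 bp
Sorted largest to smallest: 3704, 3054, 2904, 2156 bp.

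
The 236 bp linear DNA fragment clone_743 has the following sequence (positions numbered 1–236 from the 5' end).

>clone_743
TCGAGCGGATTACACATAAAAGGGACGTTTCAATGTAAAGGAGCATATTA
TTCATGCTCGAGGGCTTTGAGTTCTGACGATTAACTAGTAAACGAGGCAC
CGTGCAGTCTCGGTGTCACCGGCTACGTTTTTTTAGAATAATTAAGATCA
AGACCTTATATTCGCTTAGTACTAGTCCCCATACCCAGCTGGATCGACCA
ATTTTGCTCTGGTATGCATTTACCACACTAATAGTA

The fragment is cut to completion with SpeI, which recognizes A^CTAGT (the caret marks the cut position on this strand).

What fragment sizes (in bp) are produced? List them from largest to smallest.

SpeI sites (ACTAGT) start at positions 84, 171.
SpeI cuts after the first base of each site, so after positions 84, 171.
Linear molecule, 2 cuts → 3 fragments:
  1–84 → 84 bp
  85–171 → 87 bp
  172–236 → 65 bp
Sorted largest to smallest: 87, 84, 65 bp.

87, 84, 65 bp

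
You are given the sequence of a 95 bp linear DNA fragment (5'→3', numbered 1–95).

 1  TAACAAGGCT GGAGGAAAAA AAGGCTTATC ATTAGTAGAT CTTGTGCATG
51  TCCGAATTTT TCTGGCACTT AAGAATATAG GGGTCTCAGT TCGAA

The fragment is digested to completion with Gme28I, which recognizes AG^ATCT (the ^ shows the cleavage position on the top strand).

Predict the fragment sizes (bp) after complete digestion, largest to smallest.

57, 38 bp

The Gme28I site (AGATCT) starts at position 37.
Gme28I cuts after base 2 of each site, so after position 38.
Linear molecule, 1 cut → 2 fragments:
  1–38 → 38 bp
  39–95 → 57 bp
Sorted largest to smallest: 57, 38 bp.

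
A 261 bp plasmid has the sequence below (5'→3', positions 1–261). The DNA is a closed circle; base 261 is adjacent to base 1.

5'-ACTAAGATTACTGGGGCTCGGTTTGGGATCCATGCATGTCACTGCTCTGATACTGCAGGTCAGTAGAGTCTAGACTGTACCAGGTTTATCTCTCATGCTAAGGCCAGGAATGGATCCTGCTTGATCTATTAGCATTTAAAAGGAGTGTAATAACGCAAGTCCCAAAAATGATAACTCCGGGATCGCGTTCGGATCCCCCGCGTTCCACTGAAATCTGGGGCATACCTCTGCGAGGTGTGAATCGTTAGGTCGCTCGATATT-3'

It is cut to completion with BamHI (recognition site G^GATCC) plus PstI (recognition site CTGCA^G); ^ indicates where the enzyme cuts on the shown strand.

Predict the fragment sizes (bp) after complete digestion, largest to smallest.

BamHI sites (GGATCC) start at positions 26, 112, 191.
BamHI cuts after the first base of each site, so after positions 26, 112, 191.
The PstI site (CTGCAG) starts at position 53.
PstI cuts after base 5 of each site (before the last base), so after position 57.
Combined cut positions: 26, 57, 112, 191.
Circular molecule, 4 cuts → 4 fragments:
  27–57 → 31 bp
  58–112 → 55 bp
  113–191 → 79 bp
  192–261 then 1–26 → 70 + 26 = 96 bp
Sorted largest to smallest: 96, 79, 55, 31 bp.

96, 79, 55, 31 bp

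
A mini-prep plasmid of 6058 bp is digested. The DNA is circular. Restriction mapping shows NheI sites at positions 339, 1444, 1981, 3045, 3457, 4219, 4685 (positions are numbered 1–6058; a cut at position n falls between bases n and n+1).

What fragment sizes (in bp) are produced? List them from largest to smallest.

1712, 1105, 1064, 762, 537, 466, 412 bp

Circular molecule, 7 cuts → 7 fragments:
  1444 − 339 = 1105 bp
  1981 − 1444 = 537 bp
  3045 − 1981 = 1064 bp
  3457 − 3045 = 412 bp
  4219 − 3457 = 762 bp
  4685 − 4219 = 466 bp
  wrap: 6058 − 4685 + 339 = 1712 bp
Sorted largest to smallest: 1712, 1105, 1064, 762, 537, 466, 412 bp.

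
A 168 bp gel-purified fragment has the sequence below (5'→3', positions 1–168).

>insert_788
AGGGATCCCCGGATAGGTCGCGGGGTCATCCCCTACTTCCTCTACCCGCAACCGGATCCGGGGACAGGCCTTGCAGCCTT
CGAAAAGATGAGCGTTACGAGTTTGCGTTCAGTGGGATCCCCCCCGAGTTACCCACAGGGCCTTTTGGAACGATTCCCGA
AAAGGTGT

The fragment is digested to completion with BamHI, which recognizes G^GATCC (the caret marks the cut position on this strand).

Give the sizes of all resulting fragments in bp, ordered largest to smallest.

61, 53, 51, 3 bp

BamHI sites (GGATCC) start at positions 3, 54, 115.
BamHI cuts after the first base of each site, so after positions 3, 54, 115.
Linear molecule, 3 cuts → 4 fragments:
  1–3 → 3 bp
  4–54 → 51 bp
  55–115 → 61 bp
  116–168 → 53 bp
Sorted largest to smallest: 61, 53, 51, 3 bp.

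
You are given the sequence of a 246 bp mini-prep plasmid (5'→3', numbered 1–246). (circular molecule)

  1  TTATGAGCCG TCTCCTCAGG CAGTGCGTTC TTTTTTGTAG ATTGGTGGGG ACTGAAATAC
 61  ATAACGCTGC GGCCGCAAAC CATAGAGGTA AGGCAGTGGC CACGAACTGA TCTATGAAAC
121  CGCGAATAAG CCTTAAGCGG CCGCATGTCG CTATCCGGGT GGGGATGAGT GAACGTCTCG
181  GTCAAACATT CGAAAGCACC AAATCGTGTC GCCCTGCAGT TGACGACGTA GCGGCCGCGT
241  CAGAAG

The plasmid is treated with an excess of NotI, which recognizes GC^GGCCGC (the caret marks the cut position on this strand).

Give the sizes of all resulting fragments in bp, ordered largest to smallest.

94, 84, 68 bp

NotI sites (GCGGCCGC) start at positions 69, 137, 231.
NotI cuts after base 2 of each site, so after positions 70, 138, 232.
Circular molecule, 3 cuts → 3 fragments:
  71–138 → 68 bp
  139–232 → 94 bp
  233–246 then 1–70 → 14 + 70 = 84 bp
Sorted largest to smallest: 94, 84, 68 bp.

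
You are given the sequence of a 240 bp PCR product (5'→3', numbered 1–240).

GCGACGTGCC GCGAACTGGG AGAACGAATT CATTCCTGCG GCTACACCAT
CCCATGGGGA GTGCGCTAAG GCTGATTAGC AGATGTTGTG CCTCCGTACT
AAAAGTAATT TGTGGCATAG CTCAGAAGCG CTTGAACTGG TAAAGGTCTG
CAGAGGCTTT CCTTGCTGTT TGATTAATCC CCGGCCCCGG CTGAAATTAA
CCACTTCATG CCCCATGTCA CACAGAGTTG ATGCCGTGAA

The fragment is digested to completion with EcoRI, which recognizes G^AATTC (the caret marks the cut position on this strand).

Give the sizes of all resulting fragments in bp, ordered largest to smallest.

The EcoRI site (GAATTC) starts at position 26.
EcoRI cuts after the first base of each site, so after position 26.
Linear molecule, 1 cut → 2 fragments:
  1–26 → 26 bp
  27–240 → 214 bp
Sorted largest to smallest: 214, 26 bp.

214, 26 bp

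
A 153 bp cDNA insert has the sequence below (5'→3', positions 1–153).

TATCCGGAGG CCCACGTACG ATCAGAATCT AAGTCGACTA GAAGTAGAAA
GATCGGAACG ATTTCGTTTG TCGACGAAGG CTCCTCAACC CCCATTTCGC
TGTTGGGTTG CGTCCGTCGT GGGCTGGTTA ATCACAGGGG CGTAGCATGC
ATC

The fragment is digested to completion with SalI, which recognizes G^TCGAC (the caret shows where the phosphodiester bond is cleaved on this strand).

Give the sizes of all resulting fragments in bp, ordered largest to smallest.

SalI sites (GTCGAC) start at positions 33, 70.
SalI cuts after the first base of each site, so after positions 33, 70.
Linear molecule, 2 cuts → 3 fragments:
  1–33 → 33 bp
  34–70 → 37 bp
  71–153 → 83 bp
Sorted largest to smallest: 83, 37, 33 bp.

83, 37, 33 bp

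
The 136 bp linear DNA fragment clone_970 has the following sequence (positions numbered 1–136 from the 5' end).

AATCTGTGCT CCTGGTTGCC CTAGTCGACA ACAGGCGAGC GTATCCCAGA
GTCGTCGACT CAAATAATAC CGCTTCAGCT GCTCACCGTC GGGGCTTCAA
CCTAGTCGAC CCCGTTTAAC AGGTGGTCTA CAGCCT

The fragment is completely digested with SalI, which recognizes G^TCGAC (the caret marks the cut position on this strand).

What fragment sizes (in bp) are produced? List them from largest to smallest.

51, 31, 30, 24 bp

SalI sites (GTCGAC) start at positions 24, 54, 105.
SalI cuts after the first base of each site, so after positions 24, 54, 105.
Linear molecule, 3 cuts → 4 fragments:
  1–24 → 24 bp
  25–54 → 30 bp
  55–105 → 51 bp
  106–136 → 31 bp
Sorted largest to smallest: 51, 31, 30, 24 bp.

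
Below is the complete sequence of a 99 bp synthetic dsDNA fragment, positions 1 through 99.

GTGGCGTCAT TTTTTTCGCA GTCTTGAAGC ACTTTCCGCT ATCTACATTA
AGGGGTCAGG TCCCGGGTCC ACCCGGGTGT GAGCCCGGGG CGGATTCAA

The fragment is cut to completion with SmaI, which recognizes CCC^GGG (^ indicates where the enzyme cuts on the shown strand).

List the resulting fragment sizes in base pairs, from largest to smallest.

SmaI sites (CCCGGG) start at positions 62, 72, 84.
SmaI cuts after base 3 of each site, so after positions 64, 74, 86.
Linear molecule, 3 cuts → 4 fragments:
  1–64 → 64 bp
  65–74 → 10 bp
  75–86 → 12 bp
  87–99 → 13 bp
Sorted largest to smallest: 64, 13, 12, 10 bp.

64, 13, 12, 10 bp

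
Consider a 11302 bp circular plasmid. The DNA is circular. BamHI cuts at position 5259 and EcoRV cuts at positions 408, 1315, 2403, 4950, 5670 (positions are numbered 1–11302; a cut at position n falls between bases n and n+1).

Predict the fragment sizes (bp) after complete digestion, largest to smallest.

Combined cut positions (sorted): 408, 1315, 2403, 4950, 5259, 5670.
Circular molecule, 6 cuts → 6 fragments:
  1315 − 408 = 907 bp
  2403 − 1315 = 1088 bp
  4950 − 2403 = 2547 bp
  5259 − 4950 = 309 bp
  5670 − 5259 = 411 bp
  wrap: 11302 − 5670 + 408 = 6040 bp
Sorted largest to smallest: 6040, 2547, 1088, 907, 411, 309 bp.

6040, 2547, 1088, 907, 411, 309 bp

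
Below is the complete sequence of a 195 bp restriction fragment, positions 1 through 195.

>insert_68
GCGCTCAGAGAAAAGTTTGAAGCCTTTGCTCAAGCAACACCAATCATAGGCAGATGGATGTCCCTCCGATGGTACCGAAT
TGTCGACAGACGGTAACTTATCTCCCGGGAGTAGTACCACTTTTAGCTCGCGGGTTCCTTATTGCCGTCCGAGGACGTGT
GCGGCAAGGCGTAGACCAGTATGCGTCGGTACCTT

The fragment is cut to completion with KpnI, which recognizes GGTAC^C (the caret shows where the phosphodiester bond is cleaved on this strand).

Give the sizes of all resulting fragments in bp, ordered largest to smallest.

KpnI sites (GGTACC) start at positions 71, 188.
KpnI cuts after base 5 of each site (before the last base), so after positions 75, 192.
Linear molecule, 2 cuts → 3 fragments:
  1–75 → 75 bp
  76–192 → 117 bp
  193–195 → 3 bp
Sorted largest to smallest: 117, 75, 3 bp.

117, 75, 3 bp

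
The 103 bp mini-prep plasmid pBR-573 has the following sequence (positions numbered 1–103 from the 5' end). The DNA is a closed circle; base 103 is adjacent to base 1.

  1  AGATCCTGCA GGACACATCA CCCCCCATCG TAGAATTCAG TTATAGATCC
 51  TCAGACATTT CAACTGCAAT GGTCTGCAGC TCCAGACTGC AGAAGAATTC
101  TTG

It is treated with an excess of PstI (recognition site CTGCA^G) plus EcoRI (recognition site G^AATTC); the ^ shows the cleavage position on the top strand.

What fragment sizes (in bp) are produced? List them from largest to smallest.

PstI sites (CTGCAG) start at positions 6, 74, 87.
PstI cuts after base 5 of each site (before the last base), so after positions 10, 78, 91.
EcoRI sites (GAATTC) start at positions 33, 95.
EcoRI cuts after the first base of each site, so after positions 33, 95.
Combined cut positions: 10, 33, 78, 91, 95.
Circular molecule, 5 cuts → 5 fragments:
  11–33 → 23 bp
  34–78 → 45 bp
  79–91 → 13 bp
  92–95 → 4 bp
  96–103 then 1–10 → 8 + 10 = 18 bp
Sorted largest to smallest: 45, 23, 18, 13, 4 bp.

45, 23, 18, 13, 4 bp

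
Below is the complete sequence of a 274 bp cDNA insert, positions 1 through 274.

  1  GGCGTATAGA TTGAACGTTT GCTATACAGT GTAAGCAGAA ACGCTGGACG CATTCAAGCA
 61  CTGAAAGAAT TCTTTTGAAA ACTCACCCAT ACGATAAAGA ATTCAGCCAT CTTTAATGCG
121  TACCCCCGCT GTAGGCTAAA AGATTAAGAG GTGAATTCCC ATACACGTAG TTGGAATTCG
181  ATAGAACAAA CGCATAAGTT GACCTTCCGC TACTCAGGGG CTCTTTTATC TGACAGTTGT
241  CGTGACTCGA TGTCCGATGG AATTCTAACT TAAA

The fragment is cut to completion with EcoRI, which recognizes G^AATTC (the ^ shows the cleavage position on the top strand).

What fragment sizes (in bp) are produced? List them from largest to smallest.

86, 67, 54, 32, 21, 14 bp

EcoRI sites (GAATTC) start at positions 67, 99, 153, 174, 260.
EcoRI cuts after the first base of each site, so after positions 67, 99, 153, 174, 260.
Linear molecule, 5 cuts → 6 fragments:
  1–67 → 67 bp
  68–99 → 32 bp
  100–153 → 54 bp
  154–174 → 21 bp
  175–260 → 86 bp
  261–274 → 14 bp
Sorted largest to smallest: 86, 67, 54, 32, 21, 14 bp.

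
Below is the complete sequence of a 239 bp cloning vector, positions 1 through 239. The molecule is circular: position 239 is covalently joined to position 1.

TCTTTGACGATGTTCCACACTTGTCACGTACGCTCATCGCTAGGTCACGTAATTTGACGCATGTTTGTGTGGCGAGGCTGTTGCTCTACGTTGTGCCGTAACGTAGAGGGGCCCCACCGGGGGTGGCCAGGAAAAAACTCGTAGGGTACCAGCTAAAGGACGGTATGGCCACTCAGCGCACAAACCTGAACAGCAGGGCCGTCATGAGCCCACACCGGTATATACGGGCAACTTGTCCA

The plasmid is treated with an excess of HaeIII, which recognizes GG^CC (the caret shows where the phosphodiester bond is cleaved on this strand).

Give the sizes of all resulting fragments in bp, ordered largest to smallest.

HaeIII sites (GGCC) start at positions 110, 125, 167, 197.
HaeIII cuts after base 2 of each site, so after positions 111, 126, 168, 198.
Circular molecule, 4 cuts → 4 fragments:
  112–126 → 15 bp
  127–168 → 42 bp
  169–198 → 30 bp
  199–239 then 1–111 → 41 + 111 = 152 bp
Sorted largest to smallest: 152, 42, 30, 15 bp.

152, 42, 30, 15 bp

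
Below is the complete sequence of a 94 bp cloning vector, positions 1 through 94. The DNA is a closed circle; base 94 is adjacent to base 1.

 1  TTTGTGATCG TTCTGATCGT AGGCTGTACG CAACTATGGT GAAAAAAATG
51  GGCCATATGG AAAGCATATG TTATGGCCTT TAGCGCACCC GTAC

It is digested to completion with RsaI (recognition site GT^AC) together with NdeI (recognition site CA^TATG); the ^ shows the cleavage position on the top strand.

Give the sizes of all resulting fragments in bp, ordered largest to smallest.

RsaI sites (GTAC) start at positions 26, 91.
RsaI cuts after base 2 of each site, so after positions 27, 92.
NdeI sites (CATATG) start at positions 54, 65.
NdeI cuts after base 2 of each site, so after positions 55, 66.
Combined cut positions: 27, 55, 66, 92.
Circular molecule, 4 cuts → 4 fragments:
  28–55 → 28 bp
  56–66 → 11 bp
  67–92 → 26 bp
  93–94 then 1–27 → 2 + 27 = 29 bp
Sorted largest to smallest: 29, 28, 26, 11 bp.

29, 28, 26, 11 bp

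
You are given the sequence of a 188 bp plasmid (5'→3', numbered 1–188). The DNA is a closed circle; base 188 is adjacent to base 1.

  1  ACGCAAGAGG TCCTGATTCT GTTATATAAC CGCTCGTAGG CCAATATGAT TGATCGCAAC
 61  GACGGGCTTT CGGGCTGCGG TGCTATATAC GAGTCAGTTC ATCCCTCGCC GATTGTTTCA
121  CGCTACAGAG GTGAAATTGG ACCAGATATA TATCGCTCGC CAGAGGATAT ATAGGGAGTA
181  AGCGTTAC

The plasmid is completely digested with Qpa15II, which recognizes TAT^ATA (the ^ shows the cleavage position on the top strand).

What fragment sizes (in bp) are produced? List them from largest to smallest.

63, 61, 43, 21 bp

Qpa15II sites (TATATA) start at positions 23, 84, 147, 168.
Qpa15II cuts after base 3 of each site, so after positions 25, 86, 149, 170.
Circular molecule, 4 cuts → 4 fragments:
  26–86 → 61 bp
  87–149 → 63 bp
  150–170 → 21 bp
  171–188 then 1–25 → 18 + 25 = 43 bp
Sorted largest to smallest: 63, 61, 43, 21 bp.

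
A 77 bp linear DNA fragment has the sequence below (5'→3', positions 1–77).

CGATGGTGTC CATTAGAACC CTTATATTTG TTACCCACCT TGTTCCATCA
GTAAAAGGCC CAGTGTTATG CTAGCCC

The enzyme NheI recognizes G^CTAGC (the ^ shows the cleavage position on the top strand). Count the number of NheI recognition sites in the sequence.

1

GCTAGC occurs starting at position 70.
NheI cuts at 1 site.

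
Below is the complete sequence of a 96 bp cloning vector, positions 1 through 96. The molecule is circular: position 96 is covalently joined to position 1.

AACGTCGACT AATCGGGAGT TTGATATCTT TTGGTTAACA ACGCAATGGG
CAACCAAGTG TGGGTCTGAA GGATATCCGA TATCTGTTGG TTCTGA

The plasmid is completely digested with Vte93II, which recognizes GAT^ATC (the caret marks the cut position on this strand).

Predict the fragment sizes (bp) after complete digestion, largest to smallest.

Vte93II sites (GATATC) start at positions 23, 72, 79.
Vte93II cuts after base 3 of each site, so after positions 25, 74, 81.
Circular molecule, 3 cuts → 3 fragments:
  26–74 → 49 bp
  75–81 → 7 bp
  82–96 then 1–25 → 15 + 25 = 40 bp
Sorted largest to smallest: 49, 40, 7 bp.

49, 40, 7 bp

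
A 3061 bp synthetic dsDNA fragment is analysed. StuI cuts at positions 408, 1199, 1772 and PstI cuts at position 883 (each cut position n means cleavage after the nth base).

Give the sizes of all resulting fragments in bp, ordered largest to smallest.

1289, 573, 475, 408, 316 bp

Combined cut positions (sorted): 408, 883, 1199, 1772.
Linear molecule, 4 cuts → 5 fragments:
  408 − 0 = 408 bp
  883 − 408 = 475 bp
  1199 − 883 = 316 bp
  1772 − 1199 = 573 bp
  3061 − 1772 = 1289 bp
Sorted largest to smallest: 1289, 573, 475, 408, 316 bp.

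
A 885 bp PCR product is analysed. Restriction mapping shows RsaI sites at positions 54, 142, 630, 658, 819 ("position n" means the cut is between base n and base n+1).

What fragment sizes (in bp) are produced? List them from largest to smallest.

Linear molecule, 5 cuts → 6 fragments:
  54 − 0 = 54 bp
  142 − 54 = 88 bp
  630 − 142 = 488 bp
  658 − 630 = 28 bp
  819 − 658 = 161 bp
  885 − 819 = 66 bp
Sorted largest to smallest: 488, 161, 88, 66, 54, 28 bp.

488, 161, 88, 66, 54, 28 bp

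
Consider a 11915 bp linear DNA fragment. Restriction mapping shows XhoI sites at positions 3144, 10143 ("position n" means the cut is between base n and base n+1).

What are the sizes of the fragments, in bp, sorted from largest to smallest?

Linear molecule, 2 cuts → 3 fragments:
  3144 − 0 = 3144 bp
  10143 − 3144 = 6999 bp
  11915 − 10143 = 1772 bp
Sorted largest to smallest: 6999, 3144, 1772 bp.

6999, 3144, 1772 bp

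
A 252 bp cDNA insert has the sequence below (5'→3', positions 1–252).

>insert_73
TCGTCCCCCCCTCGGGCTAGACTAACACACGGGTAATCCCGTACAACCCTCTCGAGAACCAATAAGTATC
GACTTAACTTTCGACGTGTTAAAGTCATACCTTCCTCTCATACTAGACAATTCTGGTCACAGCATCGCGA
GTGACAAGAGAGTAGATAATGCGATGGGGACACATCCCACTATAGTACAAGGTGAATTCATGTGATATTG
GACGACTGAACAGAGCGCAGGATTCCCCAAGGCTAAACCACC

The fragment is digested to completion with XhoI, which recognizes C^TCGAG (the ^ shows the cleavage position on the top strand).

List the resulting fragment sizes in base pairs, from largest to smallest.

The XhoI site (CTCGAG) starts at position 51.
XhoI cuts after the first base of each site, so after position 51.
Linear molecule, 1 cut → 2 fragments:
  1–51 → 51 bp
  52–252 → 201 bp
Sorted largest to smallest: 201, 51 bp.

201, 51 bp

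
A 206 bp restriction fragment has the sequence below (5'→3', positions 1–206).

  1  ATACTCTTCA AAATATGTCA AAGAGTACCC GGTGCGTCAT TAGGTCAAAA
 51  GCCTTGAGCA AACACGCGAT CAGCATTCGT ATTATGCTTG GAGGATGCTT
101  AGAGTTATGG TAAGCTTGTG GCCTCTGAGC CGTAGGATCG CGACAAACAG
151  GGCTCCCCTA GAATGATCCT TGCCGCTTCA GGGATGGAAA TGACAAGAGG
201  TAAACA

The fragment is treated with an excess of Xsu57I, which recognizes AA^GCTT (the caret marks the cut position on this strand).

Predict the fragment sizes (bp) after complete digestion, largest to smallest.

The Xsu57I site (AAGCTT) starts at position 112.
Xsu57I cuts after base 2 of each site, so after position 113.
Linear molecule, 1 cut → 2 fragments:
  1–113 → 113 bp
  114–206 → 93 bp
Sorted largest to smallest: 113, 93 bp.

113, 93 bp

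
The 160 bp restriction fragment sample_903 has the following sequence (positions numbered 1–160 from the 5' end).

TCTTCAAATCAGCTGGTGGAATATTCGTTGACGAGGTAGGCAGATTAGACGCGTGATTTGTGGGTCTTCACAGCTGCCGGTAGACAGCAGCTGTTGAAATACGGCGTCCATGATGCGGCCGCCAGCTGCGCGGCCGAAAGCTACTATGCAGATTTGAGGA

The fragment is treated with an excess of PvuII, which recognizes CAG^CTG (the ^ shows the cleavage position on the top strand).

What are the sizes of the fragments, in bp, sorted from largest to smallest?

PvuII sites (CAGCTG) start at positions 10, 71, 88, 123.
PvuII cuts after base 3 of each site, so after positions 12, 73, 90, 125.
Linear molecule, 4 cuts → 5 fragments:
  1–12 → 12 bp
  13–73 → 61 bp
  74–90 → 17 bp
  91–125 → 35 bp
  126–160 → 35 bp
Sorted largest to smallest: 61, 35, 35, 17, 12 bp.

61, 35, 35, 17, 12 bp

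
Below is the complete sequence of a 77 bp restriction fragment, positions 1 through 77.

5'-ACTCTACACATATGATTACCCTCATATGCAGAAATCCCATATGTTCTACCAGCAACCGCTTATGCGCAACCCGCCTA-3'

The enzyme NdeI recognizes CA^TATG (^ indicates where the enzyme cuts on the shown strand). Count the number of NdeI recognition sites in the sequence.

3

CATATG occurs starting at positions 9, 23, 38.
NdeI cuts at 3 sites.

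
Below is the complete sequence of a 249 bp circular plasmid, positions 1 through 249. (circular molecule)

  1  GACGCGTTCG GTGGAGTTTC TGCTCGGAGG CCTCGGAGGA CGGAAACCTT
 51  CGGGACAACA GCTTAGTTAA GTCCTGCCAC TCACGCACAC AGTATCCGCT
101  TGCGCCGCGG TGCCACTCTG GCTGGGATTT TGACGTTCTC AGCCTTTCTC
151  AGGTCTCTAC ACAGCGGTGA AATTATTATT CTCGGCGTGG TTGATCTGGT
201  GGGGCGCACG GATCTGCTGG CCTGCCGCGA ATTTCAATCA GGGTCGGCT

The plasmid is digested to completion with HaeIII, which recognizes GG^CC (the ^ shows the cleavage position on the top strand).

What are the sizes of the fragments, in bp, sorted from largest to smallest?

190, 59 bp

HaeIII sites (GGCC) start at positions 29, 219.
HaeIII cuts after base 2 of each site, so after positions 30, 220.
Circular molecule, 2 cuts → 2 fragments:
  31–220 → 190 bp
  221–249 then 1–30 → 29 + 30 = 59 bp
Sorted largest to smallest: 190, 59 bp.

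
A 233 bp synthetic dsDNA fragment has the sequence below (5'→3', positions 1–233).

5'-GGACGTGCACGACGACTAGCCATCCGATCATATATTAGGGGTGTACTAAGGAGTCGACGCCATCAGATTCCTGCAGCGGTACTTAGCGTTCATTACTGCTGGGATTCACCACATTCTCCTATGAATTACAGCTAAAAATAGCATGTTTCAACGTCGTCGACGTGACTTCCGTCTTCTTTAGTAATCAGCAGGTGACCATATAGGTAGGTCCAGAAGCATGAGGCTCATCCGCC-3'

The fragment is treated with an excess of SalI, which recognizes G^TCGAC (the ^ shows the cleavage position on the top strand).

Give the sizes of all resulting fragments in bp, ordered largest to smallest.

103, 77, 53 bp

SalI sites (GTCGAC) start at positions 53, 156.
SalI cuts after the first base of each site, so after positions 53, 156.
Linear molecule, 2 cuts → 3 fragments:
  1–53 → 53 bp
  54–156 → 103 bp
  157–233 → 77 bp
Sorted largest to smallest: 103, 77, 53 bp.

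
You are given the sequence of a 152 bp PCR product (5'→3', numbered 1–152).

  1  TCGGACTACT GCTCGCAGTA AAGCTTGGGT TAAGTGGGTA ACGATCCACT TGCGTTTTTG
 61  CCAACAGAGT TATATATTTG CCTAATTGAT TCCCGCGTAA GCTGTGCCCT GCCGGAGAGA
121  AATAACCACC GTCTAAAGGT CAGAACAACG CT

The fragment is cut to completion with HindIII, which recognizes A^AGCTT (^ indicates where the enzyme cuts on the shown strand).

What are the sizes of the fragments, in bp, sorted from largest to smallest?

131, 21 bp

The HindIII site (AAGCTT) starts at position 21.
HindIII cuts after the first base of each site, so after position 21.
Linear molecule, 1 cut → 2 fragments:
  1–21 → 21 bp
  22–152 → 131 bp
Sorted largest to smallest: 131, 21 bp.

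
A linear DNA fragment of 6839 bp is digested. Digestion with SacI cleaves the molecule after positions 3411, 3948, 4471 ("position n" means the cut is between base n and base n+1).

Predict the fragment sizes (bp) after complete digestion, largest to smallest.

Linear molecule, 3 cuts → 4 fragments:
  3411 − 0 = 3411 bp
  3948 − 3411 = 537 bp
  4471 − 3948 = 523 bp
  6839 − 4471 = 2368 bp
Sorted largest to smallest: 3411, 2368, 537, 523 bp.

3411, 2368, 537, 523 bp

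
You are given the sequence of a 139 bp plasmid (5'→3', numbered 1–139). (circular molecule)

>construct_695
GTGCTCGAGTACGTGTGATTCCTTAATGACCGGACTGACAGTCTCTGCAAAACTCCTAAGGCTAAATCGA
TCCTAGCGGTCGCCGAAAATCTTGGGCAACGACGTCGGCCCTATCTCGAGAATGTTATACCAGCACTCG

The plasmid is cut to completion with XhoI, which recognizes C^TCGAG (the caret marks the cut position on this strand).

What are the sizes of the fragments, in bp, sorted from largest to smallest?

XhoI sites (CTCGAG) start at positions 4, 115.
XhoI cuts after the first base of each site, so after positions 4, 115.
Circular molecule, 2 cuts → 2 fragments:
  5–115 → 111 bp
  116–139 then 1–4 → 24 + 4 = 28 bp
Sorted largest to smallest: 111, 28 bp.

111, 28 bp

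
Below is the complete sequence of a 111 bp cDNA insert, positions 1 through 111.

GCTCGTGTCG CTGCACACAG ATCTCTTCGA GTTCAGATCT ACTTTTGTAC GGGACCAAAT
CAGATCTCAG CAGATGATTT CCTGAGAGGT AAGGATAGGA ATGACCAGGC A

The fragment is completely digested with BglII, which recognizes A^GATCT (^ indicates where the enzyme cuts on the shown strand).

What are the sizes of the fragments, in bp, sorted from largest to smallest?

49, 27, 19, 16 bp

BglII sites (AGATCT) start at positions 19, 35, 62.
BglII cuts after the first base of each site, so after positions 19, 35, 62.
Linear molecule, 3 cuts → 4 fragments:
  1–19 → 19 bp
  20–35 → 16 bp
  36–62 → 27 bp
  63–111 → 49 bp
Sorted largest to smallest: 49, 27, 19, 16 bp.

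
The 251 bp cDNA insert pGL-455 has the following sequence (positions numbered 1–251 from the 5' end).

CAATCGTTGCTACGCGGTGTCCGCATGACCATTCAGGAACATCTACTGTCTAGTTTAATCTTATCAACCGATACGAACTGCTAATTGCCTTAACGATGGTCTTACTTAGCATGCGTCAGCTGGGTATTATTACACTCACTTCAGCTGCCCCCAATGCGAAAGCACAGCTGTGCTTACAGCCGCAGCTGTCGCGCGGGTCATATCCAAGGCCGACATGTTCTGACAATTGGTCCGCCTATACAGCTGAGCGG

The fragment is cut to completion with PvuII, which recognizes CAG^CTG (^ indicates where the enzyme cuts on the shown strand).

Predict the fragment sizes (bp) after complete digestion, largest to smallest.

119, 58, 25, 23, 18, 8 bp

PvuII sites (CAGCTG) start at positions 117, 142, 165, 183, 241.
PvuII cuts after base 3 of each site, so after positions 119, 144, 167, 185, 243.
Linear molecule, 5 cuts → 6 fragments:
  1–119 → 119 bp
  120–144 → 25 bp
  145–167 → 23 bp
  168–185 → 18 bp
  186–243 → 58 bp
  244–251 → 8 bp
Sorted largest to smallest: 119, 58, 25, 23, 18, 8 bp.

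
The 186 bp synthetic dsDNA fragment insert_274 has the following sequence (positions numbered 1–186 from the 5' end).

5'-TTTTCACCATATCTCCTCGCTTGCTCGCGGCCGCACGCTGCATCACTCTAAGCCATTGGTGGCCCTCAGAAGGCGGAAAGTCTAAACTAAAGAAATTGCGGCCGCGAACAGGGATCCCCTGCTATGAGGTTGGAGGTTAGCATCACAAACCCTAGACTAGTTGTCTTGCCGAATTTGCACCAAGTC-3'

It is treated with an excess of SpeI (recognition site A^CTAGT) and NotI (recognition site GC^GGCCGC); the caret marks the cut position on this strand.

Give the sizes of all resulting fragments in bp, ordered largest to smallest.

71, 57, 30, 28 bp

The SpeI site (ACTAGT) starts at position 156.
SpeI cuts after the first base of each site, so after position 156.
NotI sites (GCGGCCGC) start at positions 27, 98.
NotI cuts after base 2 of each site, so after positions 28, 99.
Combined cut positions: 28, 99, 156.
Linear molecule, 3 cuts → 4 fragments:
  1–28 → 28 bp
  29–99 → 71 bp
  100–156 → 57 bp
  157–186 → 30 bp
Sorted largest to smallest: 71, 57, 30, 28 bp.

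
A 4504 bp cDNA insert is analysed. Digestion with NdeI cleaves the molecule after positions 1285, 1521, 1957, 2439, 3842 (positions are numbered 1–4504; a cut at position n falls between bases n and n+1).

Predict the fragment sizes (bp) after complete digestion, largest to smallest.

1403, 1285, 662, 482, 436, 236 bp

Linear molecule, 5 cuts → 6 fragments:
  1285 − 0 = 1285 bp
  1521 − 1285 = 236 bp
  1957 − 1521 = 436 bp
  2439 − 1957 = 482 bp
  3842 − 2439 = 1403 bp
  4504 − 3842 = 662 bp
Sorted largest to smallest: 1403, 1285, 662, 482, 436, 236 bp.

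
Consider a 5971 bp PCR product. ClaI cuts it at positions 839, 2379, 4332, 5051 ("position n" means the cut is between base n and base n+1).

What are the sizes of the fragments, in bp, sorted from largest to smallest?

Linear molecule, 4 cuts → 5 fragments:
  839 − 0 = 839 bp
  2379 − 839 = 1540 bp
  4332 − 2379 = 1953 bp
  5051 − 4332 = 719 bp
  5971 − 5051 = 920 bp
Sorted largest to smallest: 1953, 1540, 920, 839, 719 bp.

1953, 1540, 920, 839, 719 bp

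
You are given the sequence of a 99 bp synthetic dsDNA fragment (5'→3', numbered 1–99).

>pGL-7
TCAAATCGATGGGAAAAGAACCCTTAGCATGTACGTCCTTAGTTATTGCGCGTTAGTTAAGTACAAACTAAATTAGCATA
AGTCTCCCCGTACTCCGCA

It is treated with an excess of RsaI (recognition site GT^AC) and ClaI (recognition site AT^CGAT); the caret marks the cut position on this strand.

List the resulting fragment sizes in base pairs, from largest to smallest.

RsaI sites (GTAC) start at positions 31, 61, 90.
RsaI cuts after base 2 of each site, so after positions 32, 62, 91.
The ClaI site (ATCGAT) starts at position 5.
ClaI cuts after base 2 of each site, so after position 6.
Combined cut positions: 6, 32, 62, 91.
Linear molecule, 4 cuts → 5 fragments:
  1–6 → 6 bp
  7–32 → 26 bp
  33–62 → 30 bp
  63–91 → 29 bp
  92–99 → 8 bp
Sorted largest to smallest: 30, 29, 26, 8, 6 bp.

30, 29, 26, 8, 6 bp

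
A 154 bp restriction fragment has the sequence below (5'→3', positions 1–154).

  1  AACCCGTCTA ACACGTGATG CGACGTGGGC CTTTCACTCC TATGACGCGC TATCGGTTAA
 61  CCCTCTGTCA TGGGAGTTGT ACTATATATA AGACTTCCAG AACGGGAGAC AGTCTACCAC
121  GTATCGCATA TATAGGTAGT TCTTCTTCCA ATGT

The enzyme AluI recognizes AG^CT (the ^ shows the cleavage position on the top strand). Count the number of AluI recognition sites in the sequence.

0

No occurrence of AGCT is present in the sequence.
AluI does not cut: 0 sites.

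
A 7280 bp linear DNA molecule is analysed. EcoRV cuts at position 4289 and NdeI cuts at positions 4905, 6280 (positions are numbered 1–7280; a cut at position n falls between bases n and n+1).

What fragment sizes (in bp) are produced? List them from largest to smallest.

Combined cut positions (sorted): 4289, 4905, 6280.
Linear molecule, 3 cuts → 4 fragments:
  4289 − 0 = 4289 bp
  4905 − 4289 = 616 bp
  6280 − 4905 = 1375 bp
  7280 − 6280 = 1000 bp
Sorted largest to smallest: 4289, 1375, 1000, 616 bp.

4289, 1375, 1000, 616 bp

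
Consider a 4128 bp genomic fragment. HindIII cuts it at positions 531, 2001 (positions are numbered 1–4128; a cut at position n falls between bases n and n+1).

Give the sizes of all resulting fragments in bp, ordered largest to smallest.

2127, 1470, 531 bp

Linear molecule, 2 cuts → 3 fragments:
  531 − 0 = 531 bp
  2001 − 531 = 1470 bp
  4128 − 2001 = 2127 bp
Sorted largest to smallest: 2127, 1470, 531 bp.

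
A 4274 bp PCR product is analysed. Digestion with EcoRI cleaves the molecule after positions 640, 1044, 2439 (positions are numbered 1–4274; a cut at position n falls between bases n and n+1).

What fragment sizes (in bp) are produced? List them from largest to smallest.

1835, 1395, 640, 404 bp

Linear molecule, 3 cuts → 4 fragments:
  640 − 0 = 640 bp
  1044 − 640 = 404 bp
  2439 − 1044 = 1395 bp
  4274 − 2439 = 1835 bp
Sorted largest to smallest: 1835, 1395, 640, 404 bp.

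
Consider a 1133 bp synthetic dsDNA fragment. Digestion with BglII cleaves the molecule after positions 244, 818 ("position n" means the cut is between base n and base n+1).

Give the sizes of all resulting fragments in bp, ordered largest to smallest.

574, 315, 244 bp

Linear molecule, 2 cuts → 3 fragments:
  244 − 0 = 244 bp
  818 − 244 = 574 bp
  1133 − 818 = 315 bp
Sorted largest to smallest: 574, 315, 244 bp.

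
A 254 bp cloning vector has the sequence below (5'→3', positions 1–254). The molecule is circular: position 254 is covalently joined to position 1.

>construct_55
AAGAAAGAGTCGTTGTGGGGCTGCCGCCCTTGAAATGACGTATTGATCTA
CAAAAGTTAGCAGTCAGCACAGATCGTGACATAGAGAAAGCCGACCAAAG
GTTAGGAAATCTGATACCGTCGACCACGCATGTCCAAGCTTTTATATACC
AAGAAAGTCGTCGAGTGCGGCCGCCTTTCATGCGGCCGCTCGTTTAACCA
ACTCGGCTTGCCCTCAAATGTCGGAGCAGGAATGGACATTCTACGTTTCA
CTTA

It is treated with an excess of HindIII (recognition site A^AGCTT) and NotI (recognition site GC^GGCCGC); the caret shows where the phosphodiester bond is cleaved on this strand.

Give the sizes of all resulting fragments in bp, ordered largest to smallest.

207, 32, 15 bp

The HindIII site (AAGCTT) starts at position 136.
HindIII cuts after the first base of each site, so after position 136.
NotI sites (GCGGCCGC) start at positions 167, 182.
NotI cuts after base 2 of each site, so after positions 168, 183.
Combined cut positions: 136, 168, 183.
Circular molecule, 3 cuts → 3 fragments:
  137–168 → 32 bp
  169–183 → 15 bp
  184–254 then 1–136 → 71 + 136 = 207 bp
Sorted largest to smallest: 207, 32, 15 bp.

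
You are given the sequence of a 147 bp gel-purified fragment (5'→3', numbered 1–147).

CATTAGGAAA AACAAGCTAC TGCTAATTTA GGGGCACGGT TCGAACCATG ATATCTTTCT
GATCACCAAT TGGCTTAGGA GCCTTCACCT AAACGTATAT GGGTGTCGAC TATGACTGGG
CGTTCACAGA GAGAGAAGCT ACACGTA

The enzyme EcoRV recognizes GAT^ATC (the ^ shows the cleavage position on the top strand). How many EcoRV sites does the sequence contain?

GATATC occurs starting at position 50.
EcoRV cuts at 1 site.

1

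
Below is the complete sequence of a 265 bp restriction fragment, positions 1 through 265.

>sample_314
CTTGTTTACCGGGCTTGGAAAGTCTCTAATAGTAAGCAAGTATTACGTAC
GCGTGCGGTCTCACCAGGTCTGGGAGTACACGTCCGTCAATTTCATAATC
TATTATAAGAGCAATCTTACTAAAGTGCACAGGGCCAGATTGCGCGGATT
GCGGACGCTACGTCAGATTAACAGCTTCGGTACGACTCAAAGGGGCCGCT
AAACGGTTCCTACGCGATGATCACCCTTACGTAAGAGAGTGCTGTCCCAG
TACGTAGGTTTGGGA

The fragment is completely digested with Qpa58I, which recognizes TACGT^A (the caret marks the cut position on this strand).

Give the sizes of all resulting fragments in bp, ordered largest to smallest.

184, 48, 23, 10 bp

Qpa58I sites (TACGTA) start at positions 44, 228, 251.
Qpa58I cuts after base 5 of each site (before the last base), so after positions 48, 232, 255.
Linear molecule, 3 cuts → 4 fragments:
  1–48 → 48 bp
  49–232 → 184 bp
  233–255 → 23 bp
  256–265 → 10 bp
Sorted largest to smallest: 184, 48, 23, 10 bp.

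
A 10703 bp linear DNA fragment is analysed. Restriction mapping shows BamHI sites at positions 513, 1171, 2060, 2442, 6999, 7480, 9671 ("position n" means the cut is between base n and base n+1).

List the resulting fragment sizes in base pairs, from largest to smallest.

Linear molecule, 7 cuts → 8 fragments:
  513 − 0 = 513 bp
  1171 − 513 = 658 bp
  2060 − 1171 = 889 bp
  2442 − 2060 = 382 bp
  6999 − 2442 = 4557 bp
  7480 − 6999 = 481 bp
  9671 − 7480 = 2191 bp
  10703 − 9671 = 1032 bp
Sorted largest to smallest: 4557, 2191, 1032, 889, 658, 513, 481, 382 bp.

4557, 2191, 1032, 889, 658, 513, 481, 382 bp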